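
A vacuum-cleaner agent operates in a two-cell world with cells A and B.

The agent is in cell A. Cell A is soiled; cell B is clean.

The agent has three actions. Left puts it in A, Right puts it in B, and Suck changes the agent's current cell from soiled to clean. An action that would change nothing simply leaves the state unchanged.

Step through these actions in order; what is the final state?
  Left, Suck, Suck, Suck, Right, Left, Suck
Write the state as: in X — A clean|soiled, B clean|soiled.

t=1 Left ⇒ in A — A soiled, B clean
t=2 Suck ⇒ in A — A clean, B clean
t=3 Suck ⇒ in A — A clean, B clean
t=4 Suck ⇒ in A — A clean, B clean
t=5 Right ⇒ in B — A clean, B clean
t=6 Left ⇒ in A — A clean, B clean
t=7 Suck ⇒ in A — A clean, B clean

in A — A clean, B clean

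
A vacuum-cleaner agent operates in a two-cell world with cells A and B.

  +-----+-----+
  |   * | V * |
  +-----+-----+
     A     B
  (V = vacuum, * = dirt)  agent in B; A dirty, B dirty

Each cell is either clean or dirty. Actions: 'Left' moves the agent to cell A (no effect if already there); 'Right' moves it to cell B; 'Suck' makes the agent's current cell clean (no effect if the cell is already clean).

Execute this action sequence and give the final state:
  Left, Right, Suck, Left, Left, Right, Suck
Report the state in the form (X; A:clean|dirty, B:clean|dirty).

step 1/7 (Left): (A; A:dirty, B:dirty)
step 2/7 (Right): (B; A:dirty, B:dirty)
step 3/7 (Suck): (B; A:dirty, B:clean)
step 4/7 (Left): (A; A:dirty, B:clean)
step 5/7 (Left): (A; A:dirty, B:clean)
step 6/7 (Right): (B; A:dirty, B:clean)
step 7/7 (Suck): (B; A:dirty, B:clean)

(B; A:dirty, B:clean)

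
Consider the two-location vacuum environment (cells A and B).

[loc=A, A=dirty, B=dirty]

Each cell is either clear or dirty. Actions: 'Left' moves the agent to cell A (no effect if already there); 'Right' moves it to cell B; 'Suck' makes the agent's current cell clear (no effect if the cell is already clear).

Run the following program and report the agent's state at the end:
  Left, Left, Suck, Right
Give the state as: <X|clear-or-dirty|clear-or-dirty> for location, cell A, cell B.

1. Left → <A|dirty|dirty>
2. Left → <A|dirty|dirty>
3. Suck → <A|clear|dirty>
4. Right → <B|clear|dirty>

<B|clear|dirty>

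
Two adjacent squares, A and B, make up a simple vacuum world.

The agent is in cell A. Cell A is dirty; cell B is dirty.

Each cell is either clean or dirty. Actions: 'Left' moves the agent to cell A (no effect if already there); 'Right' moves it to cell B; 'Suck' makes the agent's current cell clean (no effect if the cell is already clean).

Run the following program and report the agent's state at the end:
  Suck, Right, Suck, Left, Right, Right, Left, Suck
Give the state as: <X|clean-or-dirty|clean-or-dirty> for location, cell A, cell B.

t=1 Suck ⇒ <A|clean|dirty>
t=2 Right ⇒ <B|clean|dirty>
t=3 Suck ⇒ <B|clean|clean>
t=4 Left ⇒ <A|clean|clean>
t=5 Right ⇒ <B|clean|clean>
t=6 Right ⇒ <B|clean|clean>
t=7 Left ⇒ <A|clean|clean>
t=8 Suck ⇒ <A|clean|clean>

<A|clean|clean>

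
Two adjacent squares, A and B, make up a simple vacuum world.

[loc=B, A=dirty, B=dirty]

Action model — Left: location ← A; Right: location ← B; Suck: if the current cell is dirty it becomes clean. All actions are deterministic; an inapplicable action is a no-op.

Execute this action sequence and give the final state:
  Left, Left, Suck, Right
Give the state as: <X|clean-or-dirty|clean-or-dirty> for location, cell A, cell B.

<B|clean|dirty>

1. Left → <A|dirty|dirty>
2. Left → <A|dirty|dirty>
3. Suck → <A|clean|dirty>
4. Right → <B|clean|dirty>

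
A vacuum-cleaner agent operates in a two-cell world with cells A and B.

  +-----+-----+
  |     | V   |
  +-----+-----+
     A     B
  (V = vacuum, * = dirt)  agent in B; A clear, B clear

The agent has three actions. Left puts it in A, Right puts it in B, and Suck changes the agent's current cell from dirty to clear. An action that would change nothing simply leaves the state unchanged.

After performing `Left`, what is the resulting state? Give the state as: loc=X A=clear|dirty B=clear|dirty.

loc=A A=clear B=clear

start: loc=B A=clear B=clear
[1] after Left: loc=A A=clear B=clear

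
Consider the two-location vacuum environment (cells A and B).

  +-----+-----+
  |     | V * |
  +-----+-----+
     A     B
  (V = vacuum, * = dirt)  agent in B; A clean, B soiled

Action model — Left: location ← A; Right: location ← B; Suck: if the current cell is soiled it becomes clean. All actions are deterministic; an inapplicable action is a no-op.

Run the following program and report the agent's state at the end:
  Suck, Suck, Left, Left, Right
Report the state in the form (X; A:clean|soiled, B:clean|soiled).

1. Suck → (B; A:clean, B:clean)
2. Suck → (B; A:clean, B:clean)
3. Left → (A; A:clean, B:clean)
4. Left → (A; A:clean, B:clean)
5. Right → (B; A:clean, B:clean)

(B; A:clean, B:clean)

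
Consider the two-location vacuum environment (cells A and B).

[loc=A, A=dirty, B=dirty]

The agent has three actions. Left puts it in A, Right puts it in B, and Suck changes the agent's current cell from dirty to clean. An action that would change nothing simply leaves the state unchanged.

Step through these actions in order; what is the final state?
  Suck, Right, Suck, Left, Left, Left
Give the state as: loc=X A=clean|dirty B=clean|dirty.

loc=A A=clean B=clean

Suck (#1): loc=A A=clean B=dirty
Right (#2): loc=B A=clean B=dirty
Suck (#3): loc=B A=clean B=clean
Left (#4): loc=A A=clean B=clean
Left (#5): loc=A A=clean B=clean
Left (#6): loc=A A=clean B=clean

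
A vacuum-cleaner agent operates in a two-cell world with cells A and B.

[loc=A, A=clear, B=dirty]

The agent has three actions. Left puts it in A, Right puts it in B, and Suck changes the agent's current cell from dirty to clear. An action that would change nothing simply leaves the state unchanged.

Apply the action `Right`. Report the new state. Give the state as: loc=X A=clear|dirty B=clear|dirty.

start: loc=A A=clear B=dirty
1) do Right; now loc=B A=clear B=dirty

loc=B A=clear B=dirty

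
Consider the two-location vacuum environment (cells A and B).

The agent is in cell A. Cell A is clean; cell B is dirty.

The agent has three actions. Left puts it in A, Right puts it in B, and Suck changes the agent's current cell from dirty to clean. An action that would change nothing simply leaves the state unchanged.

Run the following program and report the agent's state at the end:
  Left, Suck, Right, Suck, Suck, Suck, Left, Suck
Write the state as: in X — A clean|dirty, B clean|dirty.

in A — A clean, B clean

1. Left → in A — A clean, B dirty
2. Suck → in A — A clean, B dirty
3. Right → in B — A clean, B dirty
4. Suck → in B — A clean, B clean
5. Suck → in B — A clean, B clean
6. Suck → in B — A clean, B clean
7. Left → in A — A clean, B clean
8. Suck → in A — A clean, B clean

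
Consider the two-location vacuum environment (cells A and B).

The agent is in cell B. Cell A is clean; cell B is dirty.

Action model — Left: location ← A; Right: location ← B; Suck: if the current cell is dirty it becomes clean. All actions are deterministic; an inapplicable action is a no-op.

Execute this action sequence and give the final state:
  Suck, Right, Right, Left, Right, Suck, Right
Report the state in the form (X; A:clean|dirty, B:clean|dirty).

step 1/7 (Suck): (B; A:clean, B:clean)
step 2/7 (Right): (B; A:clean, B:clean)
step 3/7 (Right): (B; A:clean, B:clean)
step 4/7 (Left): (A; A:clean, B:clean)
step 5/7 (Right): (B; A:clean, B:clean)
step 6/7 (Suck): (B; A:clean, B:clean)
step 7/7 (Right): (B; A:clean, B:clean)

(B; A:clean, B:clean)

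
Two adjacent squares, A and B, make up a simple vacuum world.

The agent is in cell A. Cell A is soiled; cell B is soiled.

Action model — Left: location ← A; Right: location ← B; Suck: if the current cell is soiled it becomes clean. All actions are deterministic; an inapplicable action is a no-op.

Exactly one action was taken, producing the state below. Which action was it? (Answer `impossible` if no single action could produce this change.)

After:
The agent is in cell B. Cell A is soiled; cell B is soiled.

try  Left: loc=A A=soiled B=soiled
try Right: loc=B A=soiled B=soiled  ← match
try  Suck: loc=A A=clean B=soiled

Right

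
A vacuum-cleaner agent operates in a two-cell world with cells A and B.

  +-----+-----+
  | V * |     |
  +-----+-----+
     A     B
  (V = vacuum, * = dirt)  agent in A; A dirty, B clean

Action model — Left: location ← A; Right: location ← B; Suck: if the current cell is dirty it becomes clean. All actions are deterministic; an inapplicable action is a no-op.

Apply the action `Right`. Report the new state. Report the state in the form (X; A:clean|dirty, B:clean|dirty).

start: (A; A:dirty, B:clean)
t=1 Right ⇒ (B; A:dirty, B:clean)

(B; A:dirty, B:clean)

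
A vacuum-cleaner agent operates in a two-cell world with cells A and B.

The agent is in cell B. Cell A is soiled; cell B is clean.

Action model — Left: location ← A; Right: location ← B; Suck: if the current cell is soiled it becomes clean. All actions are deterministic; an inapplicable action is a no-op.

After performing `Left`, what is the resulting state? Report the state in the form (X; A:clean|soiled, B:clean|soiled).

(A; A:soiled, B:clean)

start: (B; A:soiled, B:clean)
t=1 Left ⇒ (A; A:soiled, B:clean)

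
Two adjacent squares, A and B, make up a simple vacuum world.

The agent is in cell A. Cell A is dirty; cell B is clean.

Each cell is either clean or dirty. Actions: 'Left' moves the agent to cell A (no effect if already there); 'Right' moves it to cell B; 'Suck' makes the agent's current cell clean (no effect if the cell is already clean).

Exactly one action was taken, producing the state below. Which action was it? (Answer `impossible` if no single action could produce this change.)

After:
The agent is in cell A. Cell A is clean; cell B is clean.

try  Left: (A; A:dirty, B:clean)
try Right: (B; A:dirty, B:clean)
try  Suck: (A; A:clean, B:clean)  ← match

Suck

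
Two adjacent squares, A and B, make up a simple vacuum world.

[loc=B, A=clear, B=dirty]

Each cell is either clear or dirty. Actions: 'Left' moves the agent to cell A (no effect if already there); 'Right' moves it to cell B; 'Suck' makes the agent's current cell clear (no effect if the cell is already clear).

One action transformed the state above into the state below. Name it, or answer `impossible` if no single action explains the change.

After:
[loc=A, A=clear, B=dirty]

Left

try  Left: (A; A:clear, B:dirty)  ← match
try Right: (B; A:clear, B:dirty)
try  Suck: (B; A:clear, B:clear)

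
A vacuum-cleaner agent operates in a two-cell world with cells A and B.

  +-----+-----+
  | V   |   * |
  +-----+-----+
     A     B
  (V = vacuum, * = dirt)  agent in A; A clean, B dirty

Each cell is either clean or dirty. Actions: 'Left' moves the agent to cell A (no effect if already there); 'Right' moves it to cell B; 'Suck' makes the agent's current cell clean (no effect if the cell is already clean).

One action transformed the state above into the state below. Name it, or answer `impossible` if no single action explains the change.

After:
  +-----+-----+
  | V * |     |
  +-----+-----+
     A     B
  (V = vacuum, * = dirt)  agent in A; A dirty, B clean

impossible

try  Left: loc=A A=clean B=dirty
try Right: loc=B A=clean B=dirty
try  Suck: loc=A A=clean B=dirty
no single action produces the after-state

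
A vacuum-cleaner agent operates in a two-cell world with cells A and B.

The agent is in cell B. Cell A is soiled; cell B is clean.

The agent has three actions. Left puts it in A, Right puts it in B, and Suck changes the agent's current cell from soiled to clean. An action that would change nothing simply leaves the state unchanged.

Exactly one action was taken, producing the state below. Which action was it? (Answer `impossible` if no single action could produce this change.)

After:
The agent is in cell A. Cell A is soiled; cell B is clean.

Left

try  Left: (A; A:soiled, B:clean)  ← match
try Right: (B; A:soiled, B:clean)
try  Suck: (B; A:soiled, B:clean)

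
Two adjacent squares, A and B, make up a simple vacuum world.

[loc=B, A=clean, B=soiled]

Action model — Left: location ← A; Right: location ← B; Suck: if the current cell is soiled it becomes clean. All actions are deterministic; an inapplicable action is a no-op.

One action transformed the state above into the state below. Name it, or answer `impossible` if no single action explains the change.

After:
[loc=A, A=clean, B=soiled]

Left

try  Left: <A|clean|soiled>  ← match
try Right: <B|clean|soiled>
try  Suck: <B|clean|clean>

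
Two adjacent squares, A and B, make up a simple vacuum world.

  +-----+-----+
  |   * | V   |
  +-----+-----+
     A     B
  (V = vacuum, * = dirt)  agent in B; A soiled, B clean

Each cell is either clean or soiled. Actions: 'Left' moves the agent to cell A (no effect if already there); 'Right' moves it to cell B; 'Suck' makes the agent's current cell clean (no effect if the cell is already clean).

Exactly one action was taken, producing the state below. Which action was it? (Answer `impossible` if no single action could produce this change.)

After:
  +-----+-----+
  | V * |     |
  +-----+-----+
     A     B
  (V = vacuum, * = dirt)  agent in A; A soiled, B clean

Left

try  Left: <A|soiled|clean>  ← match
try Right: <B|soiled|clean>
try  Suck: <B|soiled|clean>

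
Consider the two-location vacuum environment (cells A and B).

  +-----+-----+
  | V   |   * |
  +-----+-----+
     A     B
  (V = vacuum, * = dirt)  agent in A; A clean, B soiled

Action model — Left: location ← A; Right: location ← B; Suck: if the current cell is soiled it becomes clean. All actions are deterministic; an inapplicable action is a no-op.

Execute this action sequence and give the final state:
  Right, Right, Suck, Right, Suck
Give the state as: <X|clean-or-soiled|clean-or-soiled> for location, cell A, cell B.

<B|clean|clean>

t=1 Right ⇒ <B|clean|soiled>
t=2 Right ⇒ <B|clean|soiled>
t=3 Suck ⇒ <B|clean|clean>
t=4 Right ⇒ <B|clean|clean>
t=5 Suck ⇒ <B|clean|clean>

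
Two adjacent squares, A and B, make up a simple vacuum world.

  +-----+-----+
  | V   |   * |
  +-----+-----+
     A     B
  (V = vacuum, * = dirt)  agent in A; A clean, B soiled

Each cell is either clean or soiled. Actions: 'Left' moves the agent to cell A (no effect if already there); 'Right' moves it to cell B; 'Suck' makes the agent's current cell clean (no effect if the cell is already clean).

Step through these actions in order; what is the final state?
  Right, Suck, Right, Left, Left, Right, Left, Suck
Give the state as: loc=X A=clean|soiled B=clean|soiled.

step 1/8 (Right): loc=B A=clean B=soiled
step 2/8 (Suck): loc=B A=clean B=clean
step 3/8 (Right): loc=B A=clean B=clean
step 4/8 (Left): loc=A A=clean B=clean
step 5/8 (Left): loc=A A=clean B=clean
step 6/8 (Right): loc=B A=clean B=clean
step 7/8 (Left): loc=A A=clean B=clean
step 8/8 (Suck): loc=A A=clean B=clean

loc=A A=clean B=clean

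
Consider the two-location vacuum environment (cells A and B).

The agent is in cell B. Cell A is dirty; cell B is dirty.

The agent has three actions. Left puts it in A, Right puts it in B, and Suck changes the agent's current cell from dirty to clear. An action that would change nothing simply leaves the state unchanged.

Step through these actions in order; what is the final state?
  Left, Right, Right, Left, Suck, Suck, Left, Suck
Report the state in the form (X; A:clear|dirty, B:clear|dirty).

1. Left → (A; A:dirty, B:dirty)
2. Right → (B; A:dirty, B:dirty)
3. Right → (B; A:dirty, B:dirty)
4. Left → (A; A:dirty, B:dirty)
5. Suck → (A; A:clear, B:dirty)
6. Suck → (A; A:clear, B:dirty)
7. Left → (A; A:clear, B:dirty)
8. Suck → (A; A:clear, B:dirty)

(A; A:clear, B:dirty)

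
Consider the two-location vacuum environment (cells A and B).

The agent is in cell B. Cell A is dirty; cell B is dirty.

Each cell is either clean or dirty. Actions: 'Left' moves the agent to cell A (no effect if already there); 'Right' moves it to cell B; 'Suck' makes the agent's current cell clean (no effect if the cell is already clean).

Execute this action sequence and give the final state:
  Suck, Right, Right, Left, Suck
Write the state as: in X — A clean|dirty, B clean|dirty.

1. Suck → in B — A dirty, B clean
2. Right → in B — A dirty, B clean
3. Right → in B — A dirty, B clean
4. Left → in A — A dirty, B clean
5. Suck → in A — A clean, B clean

in A — A clean, B clean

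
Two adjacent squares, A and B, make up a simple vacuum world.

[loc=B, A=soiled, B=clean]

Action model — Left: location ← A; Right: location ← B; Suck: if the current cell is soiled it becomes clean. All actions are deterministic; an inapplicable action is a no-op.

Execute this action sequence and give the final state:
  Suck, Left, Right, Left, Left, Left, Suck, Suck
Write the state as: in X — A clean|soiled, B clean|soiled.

in A — A clean, B clean

1) do Suck; now in B — A soiled, B clean
2) do Left; now in A — A soiled, B clean
3) do Right; now in B — A soiled, B clean
4) do Left; now in A — A soiled, B clean
5) do Left; now in A — A soiled, B clean
6) do Left; now in A — A soiled, B clean
7) do Suck; now in A — A clean, B clean
8) do Suck; now in A — A clean, B clean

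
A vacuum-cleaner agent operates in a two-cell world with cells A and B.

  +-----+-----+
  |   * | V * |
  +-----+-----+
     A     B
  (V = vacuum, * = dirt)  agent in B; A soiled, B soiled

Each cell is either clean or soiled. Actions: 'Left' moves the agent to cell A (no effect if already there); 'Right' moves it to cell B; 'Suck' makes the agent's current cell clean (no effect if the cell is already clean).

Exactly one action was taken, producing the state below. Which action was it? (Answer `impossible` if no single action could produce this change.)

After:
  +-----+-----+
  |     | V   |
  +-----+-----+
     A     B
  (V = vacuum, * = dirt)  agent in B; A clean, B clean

try  Left: <A|soiled|soiled>
try Right: <B|soiled|soiled>
try  Suck: <B|soiled|clean>
no single action produces the after-state

impossible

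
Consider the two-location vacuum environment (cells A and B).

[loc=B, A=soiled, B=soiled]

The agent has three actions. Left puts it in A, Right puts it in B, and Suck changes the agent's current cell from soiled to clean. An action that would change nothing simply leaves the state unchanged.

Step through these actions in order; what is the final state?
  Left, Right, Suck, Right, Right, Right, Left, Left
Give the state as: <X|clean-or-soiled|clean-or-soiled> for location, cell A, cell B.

[1] after Left: <A|soiled|soiled>
[2] after Right: <B|soiled|soiled>
[3] after Suck: <B|soiled|clean>
[4] after Right: <B|soiled|clean>
[5] after Right: <B|soiled|clean>
[6] after Right: <B|soiled|clean>
[7] after Left: <A|soiled|clean>
[8] after Left: <A|soiled|clean>

<A|soiled|clean>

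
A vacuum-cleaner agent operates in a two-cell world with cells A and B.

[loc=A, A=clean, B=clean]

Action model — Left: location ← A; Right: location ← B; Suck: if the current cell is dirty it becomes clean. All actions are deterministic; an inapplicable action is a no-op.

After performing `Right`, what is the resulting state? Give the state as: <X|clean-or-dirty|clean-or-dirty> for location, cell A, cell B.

start: <A|clean|clean>
Right (#1): <B|clean|clean>

<B|clean|clean>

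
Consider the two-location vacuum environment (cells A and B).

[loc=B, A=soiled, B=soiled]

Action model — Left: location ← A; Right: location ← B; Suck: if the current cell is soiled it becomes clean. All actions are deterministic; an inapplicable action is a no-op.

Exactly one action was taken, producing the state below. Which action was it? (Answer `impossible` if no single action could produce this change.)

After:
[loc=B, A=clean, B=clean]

try  Left: loc=A A=soiled B=soiled
try Right: loc=B A=soiled B=soiled
try  Suck: loc=B A=soiled B=clean
no single action produces the after-state

impossible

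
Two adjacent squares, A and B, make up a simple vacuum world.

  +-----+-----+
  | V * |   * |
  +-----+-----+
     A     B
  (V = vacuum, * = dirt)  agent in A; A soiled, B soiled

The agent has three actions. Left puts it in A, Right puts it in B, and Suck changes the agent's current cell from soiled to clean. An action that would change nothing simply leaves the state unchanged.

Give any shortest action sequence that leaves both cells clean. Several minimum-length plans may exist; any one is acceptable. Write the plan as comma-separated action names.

Suck, Right, Suck

[1] after Suck: loc=A A=clean B=soiled
[2] after Right: loc=B A=clean B=soiled
[3] after Suck: loc=B A=clean B=clean
min 3: Suck A + move + Suck B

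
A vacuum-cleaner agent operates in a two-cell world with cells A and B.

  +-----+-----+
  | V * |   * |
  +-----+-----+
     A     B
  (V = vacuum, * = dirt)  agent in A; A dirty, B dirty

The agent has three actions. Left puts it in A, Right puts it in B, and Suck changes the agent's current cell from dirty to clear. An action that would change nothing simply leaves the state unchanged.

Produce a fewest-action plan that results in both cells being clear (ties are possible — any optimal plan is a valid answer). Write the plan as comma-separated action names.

Suck (#1): in A — A clear, B dirty
Right (#2): in B — A clear, B dirty
Suck (#3): in B — A clear, B clear
min 3: Suck A + move + Suck B

Suck, Right, Suck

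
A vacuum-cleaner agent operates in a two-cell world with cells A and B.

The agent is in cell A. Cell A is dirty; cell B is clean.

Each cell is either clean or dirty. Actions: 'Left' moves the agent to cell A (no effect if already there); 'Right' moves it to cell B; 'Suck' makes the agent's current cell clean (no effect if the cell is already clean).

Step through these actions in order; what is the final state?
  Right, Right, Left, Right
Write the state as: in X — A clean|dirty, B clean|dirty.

[1] after Right: in B — A dirty, B clean
[2] after Right: in B — A dirty, B clean
[3] after Left: in A — A dirty, B clean
[4] after Right: in B — A dirty, B clean

in B — A dirty, B clean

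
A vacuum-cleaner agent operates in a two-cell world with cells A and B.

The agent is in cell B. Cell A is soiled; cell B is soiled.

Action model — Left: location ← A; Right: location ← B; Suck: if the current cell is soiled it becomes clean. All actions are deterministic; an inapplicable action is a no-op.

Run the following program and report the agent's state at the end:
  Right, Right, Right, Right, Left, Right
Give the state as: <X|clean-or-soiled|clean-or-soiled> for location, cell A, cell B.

<B|soiled|soiled>

1. Right → <B|soiled|soiled>
2. Right → <B|soiled|soiled>
3. Right → <B|soiled|soiled>
4. Right → <B|soiled|soiled>
5. Left → <A|soiled|soiled>
6. Right → <B|soiled|soiled>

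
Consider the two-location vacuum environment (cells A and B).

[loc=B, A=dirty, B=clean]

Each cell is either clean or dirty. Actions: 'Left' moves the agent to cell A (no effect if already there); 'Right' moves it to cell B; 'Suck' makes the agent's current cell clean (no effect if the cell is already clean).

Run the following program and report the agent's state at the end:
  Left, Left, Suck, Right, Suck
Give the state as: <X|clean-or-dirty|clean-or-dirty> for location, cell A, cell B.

<B|clean|clean>

[1] after Left: <A|dirty|clean>
[2] after Left: <A|dirty|clean>
[3] after Suck: <A|clean|clean>
[4] after Right: <B|clean|clean>
[5] after Suck: <B|clean|clean>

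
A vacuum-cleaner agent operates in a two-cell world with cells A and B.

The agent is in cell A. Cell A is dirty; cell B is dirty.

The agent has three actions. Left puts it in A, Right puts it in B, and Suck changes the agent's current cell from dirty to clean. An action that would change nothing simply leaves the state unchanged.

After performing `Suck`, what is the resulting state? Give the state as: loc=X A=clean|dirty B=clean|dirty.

loc=A A=clean B=dirty

start: loc=A A=dirty B=dirty
1) do Suck; now loc=A A=clean B=dirty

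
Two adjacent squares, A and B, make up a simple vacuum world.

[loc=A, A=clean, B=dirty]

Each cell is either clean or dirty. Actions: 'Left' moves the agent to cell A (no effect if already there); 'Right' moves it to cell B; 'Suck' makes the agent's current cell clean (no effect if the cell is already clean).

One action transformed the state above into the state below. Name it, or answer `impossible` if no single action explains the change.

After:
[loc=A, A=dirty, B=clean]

try  Left: loc=A A=clean B=dirty
try Right: loc=B A=clean B=dirty
try  Suck: loc=A A=clean B=dirty
no single action produces the after-state

impossible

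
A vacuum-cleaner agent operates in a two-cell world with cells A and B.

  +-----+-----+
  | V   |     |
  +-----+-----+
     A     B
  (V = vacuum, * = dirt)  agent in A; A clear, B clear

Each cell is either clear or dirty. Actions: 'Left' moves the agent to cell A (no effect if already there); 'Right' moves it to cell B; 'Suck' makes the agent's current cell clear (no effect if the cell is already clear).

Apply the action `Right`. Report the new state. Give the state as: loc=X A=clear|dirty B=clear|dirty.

loc=B A=clear B=clear

start: loc=A A=clear B=clear
t=1 Right ⇒ loc=B A=clear B=clear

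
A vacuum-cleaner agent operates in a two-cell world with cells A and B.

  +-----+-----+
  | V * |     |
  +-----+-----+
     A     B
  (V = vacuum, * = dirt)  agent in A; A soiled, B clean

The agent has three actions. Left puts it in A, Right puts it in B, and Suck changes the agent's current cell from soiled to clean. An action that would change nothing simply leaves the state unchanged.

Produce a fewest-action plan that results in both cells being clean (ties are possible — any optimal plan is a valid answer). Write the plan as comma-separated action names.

Suck

[1] after Suck: loc=A A=clean B=clean
min 1: A is soiled, one Suck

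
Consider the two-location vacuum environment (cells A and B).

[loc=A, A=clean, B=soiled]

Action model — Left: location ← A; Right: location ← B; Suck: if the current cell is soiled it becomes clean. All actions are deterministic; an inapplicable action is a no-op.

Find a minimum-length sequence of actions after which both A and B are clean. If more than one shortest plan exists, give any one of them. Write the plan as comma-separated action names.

Right, Suck

1) do Right; now (B; A:clean, B:soiled)
2) do Suck; now (B; A:clean, B:clean)
min 2: go B then Suck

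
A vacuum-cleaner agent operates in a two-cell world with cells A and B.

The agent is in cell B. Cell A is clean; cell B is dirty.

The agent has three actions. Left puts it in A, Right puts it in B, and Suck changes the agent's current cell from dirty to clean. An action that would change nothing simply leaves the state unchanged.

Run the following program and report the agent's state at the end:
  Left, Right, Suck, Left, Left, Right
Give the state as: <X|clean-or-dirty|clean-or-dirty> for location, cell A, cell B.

<B|clean|clean>

1. Left → <A|clean|dirty>
2. Right → <B|clean|dirty>
3. Suck → <B|clean|clean>
4. Left → <A|clean|clean>
5. Left → <A|clean|clean>
6. Right → <B|clean|clean>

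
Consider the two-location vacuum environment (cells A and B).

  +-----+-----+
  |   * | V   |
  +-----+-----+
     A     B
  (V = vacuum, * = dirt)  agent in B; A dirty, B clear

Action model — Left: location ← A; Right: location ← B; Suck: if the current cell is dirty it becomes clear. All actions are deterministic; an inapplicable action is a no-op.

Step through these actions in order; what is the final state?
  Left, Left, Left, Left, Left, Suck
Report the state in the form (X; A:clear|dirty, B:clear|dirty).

(A; A:clear, B:clear)

Left (#1): (A; A:dirty, B:clear)
Left (#2): (A; A:dirty, B:clear)
Left (#3): (A; A:dirty, B:clear)
Left (#4): (A; A:dirty, B:clear)
Left (#5): (A; A:dirty, B:clear)
Suck (#6): (A; A:clear, B:clear)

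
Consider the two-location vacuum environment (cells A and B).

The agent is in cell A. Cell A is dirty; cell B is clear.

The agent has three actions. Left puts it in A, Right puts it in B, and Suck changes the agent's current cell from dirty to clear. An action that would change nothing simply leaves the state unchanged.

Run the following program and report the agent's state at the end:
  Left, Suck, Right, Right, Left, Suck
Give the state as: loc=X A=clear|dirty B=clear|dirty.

step 1/6 (Left): loc=A A=dirty B=clear
step 2/6 (Suck): loc=A A=clear B=clear
step 3/6 (Right): loc=B A=clear B=clear
step 4/6 (Right): loc=B A=clear B=clear
step 5/6 (Left): loc=A A=clear B=clear
step 6/6 (Suck): loc=A A=clear B=clear

loc=A A=clear B=clear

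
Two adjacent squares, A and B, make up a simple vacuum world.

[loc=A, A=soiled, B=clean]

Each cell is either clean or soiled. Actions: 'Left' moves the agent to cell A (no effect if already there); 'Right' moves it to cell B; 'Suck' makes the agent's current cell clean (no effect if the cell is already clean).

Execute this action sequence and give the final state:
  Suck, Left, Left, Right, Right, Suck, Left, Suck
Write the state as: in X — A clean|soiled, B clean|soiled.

Suck (#1): in A — A clean, B clean
Left (#2): in A — A clean, B clean
Left (#3): in A — A clean, B clean
Right (#4): in B — A clean, B clean
Right (#5): in B — A clean, B clean
Suck (#6): in B — A clean, B clean
Left (#7): in A — A clean, B clean
Suck (#8): in A — A clean, B clean

in A — A clean, B clean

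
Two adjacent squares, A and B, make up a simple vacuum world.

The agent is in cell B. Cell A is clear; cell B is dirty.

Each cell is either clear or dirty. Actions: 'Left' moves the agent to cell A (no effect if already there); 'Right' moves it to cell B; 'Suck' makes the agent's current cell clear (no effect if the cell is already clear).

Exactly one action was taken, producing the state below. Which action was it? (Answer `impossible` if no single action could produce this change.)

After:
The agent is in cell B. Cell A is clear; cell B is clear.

Suck

try  Left: (A; A:clear, B:dirty)
try Right: (B; A:clear, B:dirty)
try  Suck: (B; A:clear, B:clear)  ← match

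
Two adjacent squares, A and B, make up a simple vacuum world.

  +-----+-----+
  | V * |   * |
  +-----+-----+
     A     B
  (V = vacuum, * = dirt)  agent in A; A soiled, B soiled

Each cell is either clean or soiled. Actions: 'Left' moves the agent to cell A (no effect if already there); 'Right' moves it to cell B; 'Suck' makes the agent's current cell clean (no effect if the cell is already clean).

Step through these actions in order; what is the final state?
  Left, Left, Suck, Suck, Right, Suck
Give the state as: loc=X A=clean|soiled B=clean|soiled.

loc=B A=clean B=clean

Left (#1): loc=A A=soiled B=soiled
Left (#2): loc=A A=soiled B=soiled
Suck (#3): loc=A A=clean B=soiled
Suck (#4): loc=A A=clean B=soiled
Right (#5): loc=B A=clean B=soiled
Suck (#6): loc=B A=clean B=clean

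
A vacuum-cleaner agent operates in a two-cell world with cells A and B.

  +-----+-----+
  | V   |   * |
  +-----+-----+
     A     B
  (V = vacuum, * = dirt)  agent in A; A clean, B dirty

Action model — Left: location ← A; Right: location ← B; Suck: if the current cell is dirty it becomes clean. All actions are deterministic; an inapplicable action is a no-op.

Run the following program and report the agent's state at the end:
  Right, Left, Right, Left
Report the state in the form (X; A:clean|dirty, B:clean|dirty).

(A; A:clean, B:dirty)

[1] after Right: (B; A:clean, B:dirty)
[2] after Left: (A; A:clean, B:dirty)
[3] after Right: (B; A:clean, B:dirty)
[4] after Left: (A; A:clean, B:dirty)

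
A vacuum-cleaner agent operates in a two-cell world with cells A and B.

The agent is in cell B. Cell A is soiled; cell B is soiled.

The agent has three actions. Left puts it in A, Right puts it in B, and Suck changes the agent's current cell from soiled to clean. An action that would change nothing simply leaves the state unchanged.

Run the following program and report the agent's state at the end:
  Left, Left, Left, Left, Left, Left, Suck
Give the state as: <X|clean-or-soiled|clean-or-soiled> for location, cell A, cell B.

<A|clean|soiled>

Left (#1): <A|soiled|soiled>
Left (#2): <A|soiled|soiled>
Left (#3): <A|soiled|soiled>
Left (#4): <A|soiled|soiled>
Left (#5): <A|soiled|soiled>
Left (#6): <A|soiled|soiled>
Suck (#7): <A|clean|soiled>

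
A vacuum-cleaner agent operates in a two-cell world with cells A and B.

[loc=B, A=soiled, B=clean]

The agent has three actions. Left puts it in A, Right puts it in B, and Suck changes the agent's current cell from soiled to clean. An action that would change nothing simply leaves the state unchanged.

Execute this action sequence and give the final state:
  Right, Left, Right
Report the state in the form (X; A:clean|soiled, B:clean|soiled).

(B; A:soiled, B:clean)

Right (#1): (B; A:soiled, B:clean)
Left (#2): (A; A:soiled, B:clean)
Right (#3): (B; A:soiled, B:clean)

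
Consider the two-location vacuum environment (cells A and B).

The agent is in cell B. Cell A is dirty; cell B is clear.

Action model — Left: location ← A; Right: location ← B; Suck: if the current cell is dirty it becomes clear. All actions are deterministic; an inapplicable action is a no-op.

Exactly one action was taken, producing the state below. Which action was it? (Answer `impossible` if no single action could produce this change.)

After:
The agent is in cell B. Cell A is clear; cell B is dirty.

try  Left: <A|dirty|clear>
try Right: <B|dirty|clear>
try  Suck: <B|dirty|clear>
no single action produces the after-state

impossible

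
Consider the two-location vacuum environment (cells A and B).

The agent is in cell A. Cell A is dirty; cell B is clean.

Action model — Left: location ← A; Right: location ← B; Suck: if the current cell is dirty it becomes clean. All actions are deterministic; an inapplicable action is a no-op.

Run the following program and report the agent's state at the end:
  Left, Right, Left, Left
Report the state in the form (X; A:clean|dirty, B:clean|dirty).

(A; A:dirty, B:clean)

1) do Left; now (A; A:dirty, B:clean)
2) do Right; now (B; A:dirty, B:clean)
3) do Left; now (A; A:dirty, B:clean)
4) do Left; now (A; A:dirty, B:clean)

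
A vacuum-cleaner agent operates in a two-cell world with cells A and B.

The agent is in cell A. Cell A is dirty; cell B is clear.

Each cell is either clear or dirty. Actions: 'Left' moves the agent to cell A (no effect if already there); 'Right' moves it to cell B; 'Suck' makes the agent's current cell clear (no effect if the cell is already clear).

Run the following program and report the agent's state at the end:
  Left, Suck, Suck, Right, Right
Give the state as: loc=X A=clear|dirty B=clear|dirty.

1) do Left; now loc=A A=dirty B=clear
2) do Suck; now loc=A A=clear B=clear
3) do Suck; now loc=A A=clear B=clear
4) do Right; now loc=B A=clear B=clear
5) do Right; now loc=B A=clear B=clear

loc=B A=clear B=clear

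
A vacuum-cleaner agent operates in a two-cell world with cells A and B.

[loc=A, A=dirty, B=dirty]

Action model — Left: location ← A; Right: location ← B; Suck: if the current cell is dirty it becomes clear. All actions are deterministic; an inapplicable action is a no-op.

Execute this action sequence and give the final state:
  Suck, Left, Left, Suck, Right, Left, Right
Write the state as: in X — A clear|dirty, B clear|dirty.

step 1/7 (Suck): in A — A clear, B dirty
step 2/7 (Left): in A — A clear, B dirty
step 3/7 (Left): in A — A clear, B dirty
step 4/7 (Suck): in A — A clear, B dirty
step 5/7 (Right): in B — A clear, B dirty
step 6/7 (Left): in A — A clear, B dirty
step 7/7 (Right): in B — A clear, B dirty

in B — A clear, B dirty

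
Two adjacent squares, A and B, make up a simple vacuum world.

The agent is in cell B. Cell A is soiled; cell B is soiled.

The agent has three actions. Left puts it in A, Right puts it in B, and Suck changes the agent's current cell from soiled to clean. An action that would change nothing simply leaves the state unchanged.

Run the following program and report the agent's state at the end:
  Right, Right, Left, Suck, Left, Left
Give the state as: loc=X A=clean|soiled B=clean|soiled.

loc=A A=clean B=soiled

1. Right → loc=B A=soiled B=soiled
2. Right → loc=B A=soiled B=soiled
3. Left → loc=A A=soiled B=soiled
4. Suck → loc=A A=clean B=soiled
5. Left → loc=A A=clean B=soiled
6. Left → loc=A A=clean B=soiled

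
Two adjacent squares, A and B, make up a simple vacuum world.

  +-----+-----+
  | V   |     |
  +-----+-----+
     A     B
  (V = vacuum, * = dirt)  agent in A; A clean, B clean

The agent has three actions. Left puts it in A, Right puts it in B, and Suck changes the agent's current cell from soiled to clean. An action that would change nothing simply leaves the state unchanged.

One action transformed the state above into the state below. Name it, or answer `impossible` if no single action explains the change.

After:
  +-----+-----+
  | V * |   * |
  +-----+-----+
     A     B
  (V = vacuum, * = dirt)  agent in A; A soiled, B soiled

impossible

try  Left: in A — A clean, B clean
try Right: in B — A clean, B clean
try  Suck: in A — A clean, B clean
no single action produces the after-state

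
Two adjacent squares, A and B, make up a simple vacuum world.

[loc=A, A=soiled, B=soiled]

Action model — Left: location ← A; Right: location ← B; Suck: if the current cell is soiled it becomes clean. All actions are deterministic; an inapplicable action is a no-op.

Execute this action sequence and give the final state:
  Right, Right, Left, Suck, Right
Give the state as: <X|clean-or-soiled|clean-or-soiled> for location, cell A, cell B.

<B|clean|soiled>

Right (#1): <B|soiled|soiled>
Right (#2): <B|soiled|soiled>
Left (#3): <A|soiled|soiled>
Suck (#4): <A|clean|soiled>
Right (#5): <B|clean|soiled>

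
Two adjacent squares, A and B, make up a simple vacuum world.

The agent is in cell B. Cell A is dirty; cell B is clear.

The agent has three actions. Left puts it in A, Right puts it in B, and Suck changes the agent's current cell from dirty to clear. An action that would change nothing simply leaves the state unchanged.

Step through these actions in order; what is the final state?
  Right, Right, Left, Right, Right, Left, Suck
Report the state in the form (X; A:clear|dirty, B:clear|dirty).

(A; A:clear, B:clear)

1) do Right; now (B; A:dirty, B:clear)
2) do Right; now (B; A:dirty, B:clear)
3) do Left; now (A; A:dirty, B:clear)
4) do Right; now (B; A:dirty, B:clear)
5) do Right; now (B; A:dirty, B:clear)
6) do Left; now (A; A:dirty, B:clear)
7) do Suck; now (A; A:clear, B:clear)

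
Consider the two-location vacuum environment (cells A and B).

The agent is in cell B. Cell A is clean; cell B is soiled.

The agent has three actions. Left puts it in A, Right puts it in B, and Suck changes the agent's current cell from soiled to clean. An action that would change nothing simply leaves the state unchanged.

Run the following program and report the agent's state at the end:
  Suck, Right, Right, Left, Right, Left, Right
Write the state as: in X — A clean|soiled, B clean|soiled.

in B — A clean, B clean

step 1/7 (Suck): in B — A clean, B clean
step 2/7 (Right): in B — A clean, B clean
step 3/7 (Right): in B — A clean, B clean
step 4/7 (Left): in A — A clean, B clean
step 5/7 (Right): in B — A clean, B clean
step 6/7 (Left): in A — A clean, B clean
step 7/7 (Right): in B — A clean, B clean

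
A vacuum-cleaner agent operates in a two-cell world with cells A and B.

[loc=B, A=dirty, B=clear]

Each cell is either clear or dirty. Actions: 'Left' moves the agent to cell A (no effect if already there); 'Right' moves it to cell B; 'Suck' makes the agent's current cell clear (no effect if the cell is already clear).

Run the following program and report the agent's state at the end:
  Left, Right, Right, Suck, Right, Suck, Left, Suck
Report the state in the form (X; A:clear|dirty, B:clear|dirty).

(A; A:clear, B:clear)

t=1 Left ⇒ (A; A:dirty, B:clear)
t=2 Right ⇒ (B; A:dirty, B:clear)
t=3 Right ⇒ (B; A:dirty, B:clear)
t=4 Suck ⇒ (B; A:dirty, B:clear)
t=5 Right ⇒ (B; A:dirty, B:clear)
t=6 Suck ⇒ (B; A:dirty, B:clear)
t=7 Left ⇒ (A; A:dirty, B:clear)
t=8 Suck ⇒ (A; A:clear, B:clear)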